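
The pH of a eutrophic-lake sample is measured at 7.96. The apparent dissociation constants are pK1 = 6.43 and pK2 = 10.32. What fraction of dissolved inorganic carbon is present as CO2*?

α₀ = 0.0285

α₀ = 1 / (1 + K1/[H⁺] + K1K2/[H⁺]²) = 1 / (1 + 10^+1.53 + 10^-0.83)
   = 1 / (1 + 33.884 + 0.14791) = 1/35.032 = 0.02855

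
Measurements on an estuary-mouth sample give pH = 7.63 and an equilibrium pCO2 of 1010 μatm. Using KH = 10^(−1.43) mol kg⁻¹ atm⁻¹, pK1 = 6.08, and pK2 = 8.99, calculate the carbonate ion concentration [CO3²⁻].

[CO3²⁻] = 0.0581 mmol/kg

[CO2*] = KH · pCO2 = 10^(−1.43) × 1010×10^-6 = 3.753×10^-5 mol/kg
α₀ = 1/(1 + K1/[H⁺] + K1K2/[H⁺]²) = 1/(1 + 10^+1.55 + 10^+0.19) = 0.02629
DIC = [CO2*]/α₀ = 3.753×10^-5 / 0.02629 = 1.427 mmol/kg
[CO3²⁻] = α₂·DIC; α₂ = 0.04073, so [CO3²⁻] = 0.04073 × 1.427 = 0.0581 mmol/kg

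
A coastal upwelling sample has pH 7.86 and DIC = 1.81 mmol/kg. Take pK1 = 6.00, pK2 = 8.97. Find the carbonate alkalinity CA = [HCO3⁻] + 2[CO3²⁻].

CA = [HCO3⁻] + 2[CO3²⁻] = (α₁ + 2α₂)·DIC
At pH 7.86: [H⁺]/K1 = 10^-1.86 = 0.013804, K2/[H⁺] = 10^-1.11 = 0.077625
α₁ = 1/(1 + 0.013804 + 0.077625) = 1/1.0914 = 0.9162; α₂ = α₁·K2/[H⁺] = 0.07112
α₁ + 2α₂ = 1.0585
CA = 1.0585 × 1.81 = 1.92 mmol/kg

CA = 1.92 mmol/kg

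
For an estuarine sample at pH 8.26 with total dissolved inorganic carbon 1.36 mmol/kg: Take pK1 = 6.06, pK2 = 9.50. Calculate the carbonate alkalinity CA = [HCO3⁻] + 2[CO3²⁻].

CA = 1.43 mmol/kg

CA = [HCO3⁻] + 2[CO3²⁻] = (α₁ + 2α₂)·DIC
At pH 8.26: [H⁺]/K1 = 10^-2.20 = 0.0063096, K2/[H⁺] = 10^-1.24 = 0.057544
α₁ = 1/(1 + 0.0063096 + 0.057544) = 1/1.0639 = 0.9400; α₂ = α₁·K2/[H⁺] = 0.05409
α₁ + 2α₂ = 1.0482
CA = 1.0482 × 1.36 = 1.43 mmol/kg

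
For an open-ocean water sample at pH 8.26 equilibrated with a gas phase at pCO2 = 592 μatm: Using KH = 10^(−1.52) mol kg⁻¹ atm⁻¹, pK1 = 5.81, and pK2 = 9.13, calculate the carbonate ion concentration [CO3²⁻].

[CO3²⁻] = 0.680 mmol/kg

[CO2*] = KH · pCO2 = 10^(−1.52) × 592×10^-6 = 1.788×10^-5 mol/kg
α₀ = 1/(1 + K1/[H⁺] + K1K2/[H⁺]²) = 1/(1 + 10^+2.45 + 10^+1.58) = 0.003117
DIC = [CO2*]/α₀ = 1.788×10^-5 / 0.003117 = 5.736 mmol/kg
[CO3²⁻] = α₂·DIC; α₂ = 0.1185, so [CO3²⁻] = 0.1185 × 5.736 = 0.680 mmol/kg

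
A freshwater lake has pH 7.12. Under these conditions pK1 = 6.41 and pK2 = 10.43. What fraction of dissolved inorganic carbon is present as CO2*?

α₀ = 1 / (1 + K1/[H⁺] + K1K2/[H⁺]²) = 1 / (1 + 10^+0.71 + 10^-2.60)
   = 1 / (1 + 5.1286 + 0.0025119) = 1/6.1311 = 0.1631

α₀ = 0.163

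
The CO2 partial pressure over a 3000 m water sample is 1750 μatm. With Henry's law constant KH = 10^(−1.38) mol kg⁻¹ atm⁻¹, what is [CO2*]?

KH = 10^(−1.38) = 4.169×10^-2 mol kg⁻¹ atm⁻¹
[CO2*] = KH · pCO2 = 4.169×10^-2 × 1750×10^-6 atm = 7.30×10^-5 mol/kg

[CO2*] = 73.0 μmol/kg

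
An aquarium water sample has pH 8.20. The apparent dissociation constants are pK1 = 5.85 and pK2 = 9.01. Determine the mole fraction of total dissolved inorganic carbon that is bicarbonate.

α₁ = 0.863

α₁ = 1 / (1 + [H⁺]/K1 + K2/[H⁺]) = 1 / (1 + 10^-2.35 + 10^-0.81)
   = 1 / (1 + 0.0044668 + 0.15488) = 1/1.1593 = 0.8626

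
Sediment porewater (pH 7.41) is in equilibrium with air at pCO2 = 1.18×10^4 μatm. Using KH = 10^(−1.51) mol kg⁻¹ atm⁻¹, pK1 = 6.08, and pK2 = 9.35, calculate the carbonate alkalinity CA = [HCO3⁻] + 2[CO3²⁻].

CA = 7.98 mmol/kg

[CO2*] = KH · pCO2 = 10^(−1.51) × 1.18×10^4×10^-6 = 3.647×10^-4 mol/kg
α₀ = 1/(1 + K1/[H⁺] + K1K2/[H⁺]²) = 1/(1 + 10^+1.33 + 10^-0.61) = 0.04420
DIC = [CO2*]/α₀ = 3.647×10^-4 / 0.04420 = 8.250 mmol/kg
CA = (α₁ + 2α₂)·DIC = (0.9450 + 2×0.01085) × 8.250 = 7.98 mmol/kg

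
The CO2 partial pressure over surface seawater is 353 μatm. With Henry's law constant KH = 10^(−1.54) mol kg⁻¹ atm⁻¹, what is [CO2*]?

[CO2*] = 10.2 μmol/kg

KH = 10^(−1.54) = 2.884×10^-2 mol kg⁻¹ atm⁻¹
[CO2*] = KH · pCO2 = 2.884×10^-2 × 353×10^-6 atm = 1.02×10^-5 mol/kg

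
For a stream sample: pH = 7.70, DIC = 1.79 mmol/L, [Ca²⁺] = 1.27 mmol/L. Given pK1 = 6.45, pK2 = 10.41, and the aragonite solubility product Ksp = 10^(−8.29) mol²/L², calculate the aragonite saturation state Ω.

Ω = 0.817

α₂ = 1 / (1 + [H⁺]/K2 + [H⁺]²/(K1K2)) = 1 / (1 + 10^+2.71 + 10^+1.46)
   = 1 / (1 + 512.86 + 28.840) = 1/542.70 = 0.001843
[CO3²⁻] = α₂ × DIC = 0.001843 × 1.79 = 0.003298 mmol/L = 3.298 μmol/L
Ksp = 10^(−8.29) = 5.129×10^-9
Ω = [Ca²⁺][CO3²⁻]/Ksp = (1.27×10^-3)(3.298×10^-6) / 5.129×10^-9 = 0.817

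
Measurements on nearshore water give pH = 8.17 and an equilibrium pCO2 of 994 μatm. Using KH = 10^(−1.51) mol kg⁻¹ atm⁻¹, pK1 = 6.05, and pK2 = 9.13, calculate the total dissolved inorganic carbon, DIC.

DIC = 4.52 mmol/kg

[CO2*] = KH · pCO2 = 10^(−1.51) × 994×10^-6 = 3.072×10^-5 mol/kg
α₀ = 1/(1 + K1/[H⁺] + K1K2/[H⁺]²) = 1/(1 + 10^+2.12 + 10^+1.16) = 0.006790
DIC = [CO2*]/α₀ = 3.072×10^-5 / 0.006790 = 4.52 mmol/kg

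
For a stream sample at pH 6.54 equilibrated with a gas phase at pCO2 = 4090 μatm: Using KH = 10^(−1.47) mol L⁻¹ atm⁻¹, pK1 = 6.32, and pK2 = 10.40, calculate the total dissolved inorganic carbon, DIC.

DIC = 0.369 mmol/L

[CO2*] = KH · pCO2 = 10^(−1.47) × 4090×10^-6 = 1.386×10^-4 mol/L
α₀ = 1/(1 + K1/[H⁺] + K1K2/[H⁺]²) = 1/(1 + 10^+0.22 + 10^-3.64) = 0.3760
DIC = [CO2*]/α₀ = 1.386×10^-4 / 0.3760 = 0.369 mmol/L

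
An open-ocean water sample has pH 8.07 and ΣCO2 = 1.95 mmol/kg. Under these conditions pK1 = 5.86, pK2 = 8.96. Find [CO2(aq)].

α₀ = 1 / (1 + K1/[H⁺] + K1K2/[H⁺]²) = 1 / (1 + 10^+2.21 + 10^+1.32)
   = 1 / (1 + 162.18 + 20.893) = 1/184.07 = 0.005433
[CO2*] = α₀ × DIC = 0.005433 × 1.95 = 0.0106 mmol/kg = 10.6 μmol/kg

[CO2*] = 10.6 μmol/kg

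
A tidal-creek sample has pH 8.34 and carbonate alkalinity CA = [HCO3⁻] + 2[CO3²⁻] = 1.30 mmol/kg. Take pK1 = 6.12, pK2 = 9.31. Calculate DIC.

DIC = 1.19 mmol/kg

CA = [HCO3⁻] + 2[CO3²⁻] = (α₁ + 2α₂)·DIC
At pH 8.34: [H⁺]/K1 = 10^-2.22 = 0.0060256, K2/[H⁺] = 10^-0.97 = 0.10715
α₁ = 1/(1 + 0.0060256 + 0.10715) = 1/1.1132 = 0.8983; α₂ = α₁·K2/[H⁺] = 0.09626
α₁ + 2α₂ = 1.0908
DIC = CA / (α₁ + 2α₂) = 1.30 / 1.0908 = 1.19 mmol/kg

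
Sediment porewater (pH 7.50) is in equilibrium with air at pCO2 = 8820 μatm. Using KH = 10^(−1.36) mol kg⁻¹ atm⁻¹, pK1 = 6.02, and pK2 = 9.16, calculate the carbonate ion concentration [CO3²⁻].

[CO3²⁻] = 0.254 mmol/kg

[CO2*] = KH · pCO2 = 10^(−1.36) × 8820×10^-6 = 3.850×10^-4 mol/kg
α₀ = 1/(1 + K1/[H⁺] + K1K2/[H⁺]²) = 1/(1 + 10^+1.48 + 10^-0.18) = 0.03139
DIC = [CO2*]/α₀ = 3.850×10^-4 / 0.03139 = 12.27 mmol/kg
[CO3²⁻] = α₂·DIC; α₂ = 0.02074, so [CO3²⁻] = 0.02074 × 12.27 = 0.254 mmol/kg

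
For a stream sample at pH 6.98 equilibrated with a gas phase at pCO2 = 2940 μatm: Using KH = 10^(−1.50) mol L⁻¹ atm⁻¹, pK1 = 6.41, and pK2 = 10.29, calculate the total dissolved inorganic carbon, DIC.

[CO2*] = KH · pCO2 = 10^(−1.50) × 2940×10^-6 = 9.297×10^-5 mol/L
α₀ = 1/(1 + K1/[H⁺] + K1K2/[H⁺]²) = 1/(1 + 10^+0.57 + 10^-2.74) = 0.2120
DIC = [CO2*]/α₀ = 9.297×10^-5 / 0.2120 = 0.439 mmol/L

DIC = 0.439 mmol/L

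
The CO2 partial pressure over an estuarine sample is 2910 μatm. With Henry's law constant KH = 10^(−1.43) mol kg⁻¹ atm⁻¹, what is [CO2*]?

[CO2*] = 108 μmol/kg

KH = 10^(−1.43) = 3.715×10^-2 mol kg⁻¹ atm⁻¹
[CO2*] = KH · pCO2 = 3.715×10^-2 × 2910×10^-6 atm = 1.08×10^-4 mol/kg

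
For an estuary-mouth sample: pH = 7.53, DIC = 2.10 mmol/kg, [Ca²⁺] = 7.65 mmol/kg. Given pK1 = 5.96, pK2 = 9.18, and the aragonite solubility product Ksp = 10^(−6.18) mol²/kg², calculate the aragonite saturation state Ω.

Ω = 0.519

α₂ = 1 / (1 + [H⁺]/K2 + [H⁺]²/(K1K2)) = 1 / (1 + 10^+1.65 + 10^+0.08)
   = 1 / (1 + 44.668 + 1.2023) = 1/46.871 = 0.02134
[CO3²⁻] = α₂ × DIC = 0.02134 × 2.10 = 0.04480 mmol/kg
Ksp = 10^(−6.18) = 6.607×10^-7
Ω = [Ca²⁺][CO3²⁻]/Ksp = (7.65×10^-3)(4.480×10^-5) / 6.607×10^-7 = 0.519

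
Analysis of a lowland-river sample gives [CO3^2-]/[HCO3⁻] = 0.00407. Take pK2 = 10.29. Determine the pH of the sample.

From K2 = [H⁺][CO3^2-]/[HCO3⁻]:  pH = pK2 + log₁₀([CO3^2-]/[HCO3⁻])
log₁₀(0.00407) = -2.390
pH = 10.29 + (-2.390) = 7.90

pH = 7.90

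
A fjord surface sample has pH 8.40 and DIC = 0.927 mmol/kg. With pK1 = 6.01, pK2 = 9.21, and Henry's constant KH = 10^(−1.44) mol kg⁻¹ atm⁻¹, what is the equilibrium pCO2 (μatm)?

pCO2 = 89.7 μatm

α₀ = 1 / (1 + K1/[H⁺] + K1K2/[H⁺]²) = 1 / (1 + 10^+2.39 + 10^+1.58)
   = 1 / (1 + 245.47 + 38.019) = 1/284.49 = 0.003515
[CO2*] = α₀ × DIC = 0.003515 × 0.927 = 0.003258 mmol/kg = 3.258 μmol/kg
pCO2 = [CO2*]/KH = 3.258×10^-6 / 3.631×10^-2 = 89.7 μatm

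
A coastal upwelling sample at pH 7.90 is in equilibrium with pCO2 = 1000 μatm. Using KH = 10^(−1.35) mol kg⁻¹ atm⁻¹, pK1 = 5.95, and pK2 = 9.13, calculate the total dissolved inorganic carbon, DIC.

DIC = 4.26 mmol/kg

[CO2*] = KH · pCO2 = 10^(−1.35) × 1000×10^-6 = 4.467×10^-5 mol/kg
α₀ = 1/(1 + K1/[H⁺] + K1K2/[H⁺]²) = 1/(1 + 10^+1.95 + 10^+0.72) = 0.01049
DIC = [CO2*]/α₀ = 4.467×10^-5 / 0.01049 = 4.26 mmol/kg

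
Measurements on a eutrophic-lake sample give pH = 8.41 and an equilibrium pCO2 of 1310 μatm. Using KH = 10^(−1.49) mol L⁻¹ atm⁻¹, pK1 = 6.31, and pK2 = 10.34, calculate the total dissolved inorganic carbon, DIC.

DIC = 5.44 mmol/L

[CO2*] = KH · pCO2 = 10^(−1.49) × 1310×10^-6 = 4.239×10^-5 mol/L
α₀ = 1/(1 + K1/[H⁺] + K1K2/[H⁺]²) = 1/(1 + 10^+2.10 + 10^+0.17) = 0.007790
DIC = [CO2*]/α₀ = 4.239×10^-5 / 0.007790 = 5.44 mmol/L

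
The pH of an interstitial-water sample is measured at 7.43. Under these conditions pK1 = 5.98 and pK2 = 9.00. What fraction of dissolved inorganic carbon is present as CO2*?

α₀ = 1 / (1 + K1/[H⁺] + K1K2/[H⁺]²) = 1 / (1 + 10^+1.45 + 10^-0.12)
   = 1 / (1 + 28.184 + 0.75858) = 1/29.942 = 0.03340

α₀ = 0.0334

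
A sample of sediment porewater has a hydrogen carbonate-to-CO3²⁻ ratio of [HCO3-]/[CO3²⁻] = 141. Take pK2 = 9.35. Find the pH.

pH = 7.20

From K2 = [H⁺][CO3²⁻]/[HCO3-]:  pH = pK2 − log₁₀([HCO3-]/[CO3²⁻])
log₁₀(141) = +2.149
pH = 9.35 − (+2.149) = 7.20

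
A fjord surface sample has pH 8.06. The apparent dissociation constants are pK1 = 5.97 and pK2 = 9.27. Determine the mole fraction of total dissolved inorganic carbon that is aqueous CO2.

α₀ = 1 / (1 + K1/[H⁺] + K1K2/[H⁺]²) = 1 / (1 + 10^+2.09 + 10^+0.88)
   = 1 / (1 + 123.03 + 7.5858) = 1/131.61 = 0.007598

α₀ = 0.00760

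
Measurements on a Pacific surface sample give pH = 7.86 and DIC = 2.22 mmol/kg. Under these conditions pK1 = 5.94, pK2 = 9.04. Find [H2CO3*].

[CO2*] = 0.0248 mmol/kg

α₀ = 1 / (1 + K1/[H⁺] + K1K2/[H⁺]²) = 1 / (1 + 10^+1.92 + 10^+0.74)
   = 1 / (1 + 83.176 + 5.4954) = 1/89.672 = 0.01115
[CO2*] = α₀ × DIC = 0.01115 × 2.22 = 0.0248 mmol/kg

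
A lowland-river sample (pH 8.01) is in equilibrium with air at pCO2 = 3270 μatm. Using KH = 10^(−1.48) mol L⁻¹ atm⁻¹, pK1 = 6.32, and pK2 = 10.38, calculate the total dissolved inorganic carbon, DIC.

[CO2*] = KH · pCO2 = 10^(−1.48) × 3270×10^-6 = 1.083×10^-4 mol/L
α₀ = 1/(1 + K1/[H⁺] + K1K2/[H⁺]²) = 1/(1 + 10^+1.69 + 10^-0.68) = 0.01993
DIC = [CO2*]/α₀ = 1.083×10^-4 / 0.01993 = 5.43 mmol/L

DIC = 5.43 mmol/L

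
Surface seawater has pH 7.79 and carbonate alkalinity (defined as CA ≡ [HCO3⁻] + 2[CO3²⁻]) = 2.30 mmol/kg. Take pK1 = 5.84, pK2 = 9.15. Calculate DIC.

CA = [HCO3⁻] + 2[CO3²⁻] = (α₁ + 2α₂)·DIC
At pH 7.79: [H⁺]/K1 = 10^-1.95 = 0.011220, K2/[H⁺] = 10^-1.36 = 0.043652
α₁ = 1/(1 + 0.011220 + 0.043652) = 1/1.0549 = 0.9480; α₂ = α₁·K2/[H⁺] = 0.04138
α₁ + 2α₂ = 1.0307
DIC = CA / (α₁ + 2α₂) = 2.30 / 1.0307 = 2.23 mmol/kg

DIC = 2.23 mmol/kg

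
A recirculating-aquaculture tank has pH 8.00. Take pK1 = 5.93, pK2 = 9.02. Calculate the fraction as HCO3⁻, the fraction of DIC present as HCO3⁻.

α₁ = 0.906

α₁ = 1 / (1 + [H⁺]/K1 + K2/[H⁺]) = 1 / (1 + 10^-2.07 + 10^-1.02)
   = 1 / (1 + 0.0085114 + 0.095499) = 1/1.1040 = 0.9058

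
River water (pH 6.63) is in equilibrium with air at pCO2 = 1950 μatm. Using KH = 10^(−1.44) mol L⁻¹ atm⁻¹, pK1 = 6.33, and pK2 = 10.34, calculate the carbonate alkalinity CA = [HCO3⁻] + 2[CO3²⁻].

[CO2*] = KH · pCO2 = 10^(−1.44) × 1950×10^-6 = 7.080×10^-5 mol/L
α₀ = 1/(1 + K1/[H⁺] + K1K2/[H⁺]²) = 1/(1 + 10^+0.30 + 10^-3.41) = 0.3338
DIC = [CO2*]/α₀ = 7.080×10^-5 / 0.3338 = 0.2121 mmol/L
CA = (α₁ + 2α₂)·DIC = (0.6661 + 2×0.0001299) × 0.2121 = 0.141 mmol/L

CA = 0.141 mmol/L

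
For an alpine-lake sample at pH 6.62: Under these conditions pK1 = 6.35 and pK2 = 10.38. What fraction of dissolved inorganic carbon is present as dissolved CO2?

α₀ = 1 / (1 + K1/[H⁺] + K1K2/[H⁺]²) = 1 / (1 + 10^+0.27 + 10^-3.49)
   = 1 / (1 + 1.8621 + 0.00032359) = 1/2.8624 = 0.3494

α₀ = 0.349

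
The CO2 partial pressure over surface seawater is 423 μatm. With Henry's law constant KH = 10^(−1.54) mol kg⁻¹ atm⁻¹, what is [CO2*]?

[CO2*] = 12.2 μmol/kg

KH = 10^(−1.54) = 2.884×10^-2 mol kg⁻¹ atm⁻¹
[CO2*] = KH · pCO2 = 2.884×10^-2 × 423×10^-6 atm = 1.22×10^-5 mol/kg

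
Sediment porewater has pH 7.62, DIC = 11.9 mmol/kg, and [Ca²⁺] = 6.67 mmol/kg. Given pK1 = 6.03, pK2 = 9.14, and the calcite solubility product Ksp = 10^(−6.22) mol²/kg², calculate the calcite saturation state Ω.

Ω = 3.77

α₂ = 1 / (1 + [H⁺]/K2 + [H⁺]²/(K1K2)) = 1 / (1 + 10^+1.52 + 10^-0.07)
   = 1 / (1 + 33.113 + 0.85114) = 1/34.964 = 0.02860
[CO3²⁻] = α₂ × DIC = 0.02860 × 11.9 = 0.3403 mmol/kg
Ksp = 10^(−6.22) = 6.026×10^-7
Ω = [Ca²⁺][CO3²⁻]/Ksp = (6.67×10^-3)(3.403×10^-4) / 6.026×10^-7 = 3.77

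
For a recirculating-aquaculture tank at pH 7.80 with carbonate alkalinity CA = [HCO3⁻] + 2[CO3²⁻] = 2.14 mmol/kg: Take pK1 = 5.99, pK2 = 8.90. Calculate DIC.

CA = [HCO3⁻] + 2[CO3²⁻] = (α₁ + 2α₂)·DIC
At pH 7.80: [H⁺]/K1 = 10^-1.81 = 0.015488, K2/[H⁺] = 10^-1.10 = 0.079433
α₁ = 1/(1 + 0.015488 + 0.079433) = 1/1.0949 = 0.9133; α₂ = α₁·K2/[H⁺] = 0.07255
α₁ + 2α₂ = 1.0584
DIC = CA / (α₁ + 2α₂) = 2.14 / 1.0584 = 2.02 mmol/kg

DIC = 2.02 mmol/kg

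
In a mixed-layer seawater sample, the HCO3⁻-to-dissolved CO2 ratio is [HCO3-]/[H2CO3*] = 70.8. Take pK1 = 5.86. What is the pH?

pH = 7.71

From K1 = [H⁺][HCO3-]/[H2CO3*]:  pH = pK1 + log₁₀([HCO3-]/[H2CO3*])
log₁₀(70.8) = +1.850
pH = 5.86 + (+1.850) = 7.71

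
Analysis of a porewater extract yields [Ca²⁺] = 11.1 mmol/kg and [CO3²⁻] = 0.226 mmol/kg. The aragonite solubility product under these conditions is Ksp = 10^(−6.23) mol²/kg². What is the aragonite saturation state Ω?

Ksp = 10^(−6.23) = 5.888×10^-7
Ω = [Ca²⁺][CO3²⁻]/Ksp = (11.1×10^-3)(0.226×10^-3) / 5.888×10^-7 = 4.26

Ω = 4.26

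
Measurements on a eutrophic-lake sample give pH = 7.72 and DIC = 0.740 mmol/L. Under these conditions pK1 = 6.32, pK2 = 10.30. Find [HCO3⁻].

α₁ = 1 / (1 + [H⁺]/K1 + K2/[H⁺]) = 1 / (1 + 10^-1.40 + 10^-2.58)
   = 1 / (1 + 0.039811 + 0.0026303) = 1/1.0424 = 0.9593
[HCO3⁻] = α₁ × DIC = 0.9593 × 0.740 = 0.710 mmol/L

[HCO3⁻] = 0.710 mmol/L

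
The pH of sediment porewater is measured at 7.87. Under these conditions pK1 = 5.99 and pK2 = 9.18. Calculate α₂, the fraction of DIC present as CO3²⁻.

α₂ = 1 / (1 + [H⁺]/K2 + [H⁺]²/(K1K2)) = 1 / (1 + 10^+1.31 + 10^-0.57)
   = 1 / (1 + 20.417 + 0.26915) = 1/21.687 = 0.04611

α₂ = 0.0461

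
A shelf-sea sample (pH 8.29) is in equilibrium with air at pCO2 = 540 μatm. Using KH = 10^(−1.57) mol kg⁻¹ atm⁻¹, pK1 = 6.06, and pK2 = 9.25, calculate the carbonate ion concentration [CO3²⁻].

[CO3²⁻] = 0.271 mmol/kg

[CO2*] = KH · pCO2 = 10^(−1.57) × 540×10^-6 = 1.453×10^-5 mol/kg
α₀ = 1/(1 + K1/[H⁺] + K1K2/[H⁺]²) = 1/(1 + 10^+2.23 + 10^+1.27) = 0.005279
DIC = [CO2*]/α₀ = 1.453×10^-5 / 0.005279 = 2.753 mmol/kg
[CO3²⁻] = α₂·DIC; α₂ = 0.09829, so [CO3²⁻] = 0.09829 × 2.753 = 0.271 mmol/kg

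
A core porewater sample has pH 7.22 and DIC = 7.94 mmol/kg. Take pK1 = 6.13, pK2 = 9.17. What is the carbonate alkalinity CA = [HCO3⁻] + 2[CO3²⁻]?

CA = 7.43 mmol/kg

CA = [HCO3⁻] + 2[CO3²⁻] = (α₁ + 2α₂)·DIC
At pH 7.22: [H⁺]/K1 = 10^-1.09 = 0.081283, K2/[H⁺] = 10^-1.95 = 0.011220
α₁ = 1/(1 + 0.081283 + 0.011220) = 1/1.0925 = 0.9153; α₂ = α₁·K2/[H⁺] = 0.01027
α₁ + 2α₂ = 0.9359
CA = 0.9359 × 7.94 = 7.43 mmol/kg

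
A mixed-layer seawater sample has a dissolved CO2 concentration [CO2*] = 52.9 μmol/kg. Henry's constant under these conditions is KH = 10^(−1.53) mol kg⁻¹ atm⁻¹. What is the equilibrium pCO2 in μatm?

KH = 10^(−1.53) = 2.951×10^-2 mol kg⁻¹ atm⁻¹
pCO2 = [CO2*]/KH = 52.9×10^-6 / 2.951×10^-2 = 1.79×10^-3 atm = 1790 μatm

pCO2 = 1790 μatm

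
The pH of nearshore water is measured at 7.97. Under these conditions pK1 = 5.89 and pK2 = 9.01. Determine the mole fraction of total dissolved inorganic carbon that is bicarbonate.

α₁ = 0.909

α₁ = 1 / (1 + [H⁺]/K1 + K2/[H⁺]) = 1 / (1 + 10^-2.08 + 10^-1.04)
   = 1 / (1 + 0.0083176 + 0.091201) = 1/1.0995 = 0.9095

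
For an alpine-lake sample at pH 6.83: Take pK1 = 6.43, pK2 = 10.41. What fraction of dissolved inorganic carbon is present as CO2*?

α₀ = 1 / (1 + K1/[H⁺] + K1K2/[H⁺]²) = 1 / (1 + 10^+0.40 + 10^-3.18)
   = 1 / (1 + 2.5119 + 0.00066069) = 1/3.5125 = 0.2847

α₀ = 0.285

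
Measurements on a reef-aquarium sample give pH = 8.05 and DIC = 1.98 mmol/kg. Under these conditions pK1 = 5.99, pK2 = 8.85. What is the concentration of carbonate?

[CO3²⁻] = 0.269 mmol/kg

α₂ = 1 / (1 + [H⁺]/K2 + [H⁺]²/(K1K2)) = 1 / (1 + 10^+0.80 + 10^-1.26)
   = 1 / (1 + 6.3096 + 0.054954) = 1/7.3645 = 0.1358
[CO3²⁻] = α₂ × DIC = 0.1358 × 1.98 = 0.269 mmol/kg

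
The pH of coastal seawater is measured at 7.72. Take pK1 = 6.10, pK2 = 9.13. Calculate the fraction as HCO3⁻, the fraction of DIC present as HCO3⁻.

α₁ = 0.941

α₁ = 1 / (1 + [H⁺]/K1 + K2/[H⁺]) = 1 / (1 + 10^-1.62 + 10^-1.41)
   = 1 / (1 + 0.023988 + 0.038905) = 1/1.0629 = 0.9408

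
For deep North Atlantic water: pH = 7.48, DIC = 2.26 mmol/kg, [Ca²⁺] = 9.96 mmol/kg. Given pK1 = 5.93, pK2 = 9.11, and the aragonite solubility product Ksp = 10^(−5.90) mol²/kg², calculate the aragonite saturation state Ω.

α₂ = 1 / (1 + [H⁺]/K2 + [H⁺]²/(K1K2)) = 1 / (1 + 10^+1.63 + 10^+0.08)
   = 1 / (1 + 42.658 + 1.2023) = 1/44.860 = 0.02229
[CO3²⁻] = α₂ × DIC = 0.02229 × 2.26 = 0.05038 mmol/kg
Ksp = 10^(−5.90) = 1.259×10^-6
Ω = [Ca²⁺][CO3²⁻]/Ksp = (9.96×10^-3)(5.038×10^-5) / 1.259×10^-6 = 0.399

Ω = 0.399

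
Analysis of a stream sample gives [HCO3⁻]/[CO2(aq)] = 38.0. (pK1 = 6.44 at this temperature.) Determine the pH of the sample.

pH = 8.02

From K1 = [H⁺][HCO3⁻]/[CO2(aq)]:  pH = pK1 + log₁₀([HCO3⁻]/[CO2(aq)])
log₁₀(38.0) = +1.580
pH = 6.44 + (+1.580) = 8.02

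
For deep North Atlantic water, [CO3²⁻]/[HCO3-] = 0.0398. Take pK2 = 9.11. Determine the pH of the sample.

From K2 = [H⁺][CO3²⁻]/[HCO3-]:  pH = pK2 + log₁₀([CO3²⁻]/[HCO3-])
log₁₀(0.0398) = -1.400
pH = 9.11 + (-1.400) = 7.71

pH = 7.71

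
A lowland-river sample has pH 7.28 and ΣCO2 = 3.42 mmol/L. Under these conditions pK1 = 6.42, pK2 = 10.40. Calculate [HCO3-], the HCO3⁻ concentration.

α₁ = 1 / (1 + [H⁺]/K1 + K2/[H⁺]) = 1 / (1 + 10^-0.86 + 10^-3.12)
   = 1 / (1 + 0.13804 + 0.00075858) = 1/1.1388 = 0.8781
[HCO3⁻] = α₁ × DIC = 0.8781 × 3.42 = 3.00 mmol/L

[HCO3⁻] = 3.00 mmol/L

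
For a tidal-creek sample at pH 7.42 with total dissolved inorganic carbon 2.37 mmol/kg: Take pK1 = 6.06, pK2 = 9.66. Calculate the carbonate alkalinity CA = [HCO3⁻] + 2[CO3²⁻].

CA = [HCO3⁻] + 2[CO3²⁻] = (α₁ + 2α₂)·DIC
At pH 7.42: [H⁺]/K1 = 10^-1.36 = 0.043652, K2/[H⁺] = 10^-2.24 = 0.0057544
α₁ = 1/(1 + 0.043652 + 0.0057544) = 1/1.0494 = 0.9529; α₂ = α₁·K2/[H⁺] = 0.005483
α₁ + 2α₂ = 0.9639
CA = 0.9639 × 2.37 = 2.28 mmol/kg

CA = 2.28 mmol/kg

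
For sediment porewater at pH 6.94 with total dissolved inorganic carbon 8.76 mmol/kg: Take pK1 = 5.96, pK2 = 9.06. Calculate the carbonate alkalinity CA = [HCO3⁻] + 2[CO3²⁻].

CA = [HCO3⁻] + 2[CO3²⁻] = (α₁ + 2α₂)·DIC
At pH 6.94: [H⁺]/K1 = 10^-0.98 = 0.10471, K2/[H⁺] = 10^-2.12 = 0.0075858
α₁ = 1/(1 + 0.10471 + 0.0075858) = 1/1.1123 = 0.8990; α₂ = α₁·K2/[H⁺] = 0.006820
α₁ + 2α₂ = 0.9127
CA = 0.9127 × 8.76 = 8.00 mmol/kg

CA = 8.00 mmol/kg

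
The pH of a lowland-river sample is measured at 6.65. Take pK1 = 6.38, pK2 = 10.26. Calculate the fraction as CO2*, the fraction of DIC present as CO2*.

α₀ = 0.349

α₀ = 1 / (1 + K1/[H⁺] + K1K2/[H⁺]²) = 1 / (1 + 10^+0.27 + 10^-3.34)
   = 1 / (1 + 1.8621 + 0.00045709) = 1/2.8625 = 0.3493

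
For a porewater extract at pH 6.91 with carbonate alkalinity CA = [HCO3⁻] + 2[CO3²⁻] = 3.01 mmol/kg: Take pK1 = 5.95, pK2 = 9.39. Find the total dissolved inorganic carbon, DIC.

CA = [HCO3⁻] + 2[CO3²⁻] = (α₁ + 2α₂)·DIC
At pH 6.91: [H⁺]/K1 = 10^-0.96 = 0.10965, K2/[H⁺] = 10^-2.48 = 0.0033113
α₁ = 1/(1 + 0.10965 + 0.0033113) = 1/1.1130 = 0.8985; α₂ = α₁·K2/[H⁺] = 0.002975
α₁ + 2α₂ = 0.9045
DIC = CA / (α₁ + 2α₂) = 3.01 / 0.9045 = 3.33 mmol/kg

DIC = 3.33 mmol/kg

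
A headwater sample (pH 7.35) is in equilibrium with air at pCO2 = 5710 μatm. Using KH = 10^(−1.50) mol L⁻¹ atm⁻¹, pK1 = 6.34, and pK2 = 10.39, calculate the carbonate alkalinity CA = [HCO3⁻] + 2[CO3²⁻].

CA = 1.85 mmol/L

[CO2*] = KH · pCO2 = 10^(−1.50) × 5710×10^-6 = 1.806×10^-4 mol/L
α₀ = 1/(1 + K1/[H⁺] + K1K2/[H⁺]²) = 1/(1 + 10^+1.01 + 10^-2.03) = 0.08895
DIC = [CO2*]/α₀ = 1.806×10^-4 / 0.08895 = 2.030 mmol/L
CA = (α₁ + 2α₂)·DIC = (0.9102 + 2×0.0008301) × 2.030 = 1.85 mmol/L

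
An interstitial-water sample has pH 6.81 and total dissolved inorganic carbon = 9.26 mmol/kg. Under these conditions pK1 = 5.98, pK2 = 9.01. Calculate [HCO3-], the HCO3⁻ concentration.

[HCO3⁻] = 8.02 mmol/kg

α₁ = 1 / (1 + [H⁺]/K1 + K2/[H⁺]) = 1 / (1 + 10^-0.83 + 10^-2.20)
   = 1 / (1 + 0.14791 + 0.0063096) = 1/1.1542 = 0.8664
[HCO3⁻] = α₁ × DIC = 0.8664 × 9.26 = 8.02 mmol/kg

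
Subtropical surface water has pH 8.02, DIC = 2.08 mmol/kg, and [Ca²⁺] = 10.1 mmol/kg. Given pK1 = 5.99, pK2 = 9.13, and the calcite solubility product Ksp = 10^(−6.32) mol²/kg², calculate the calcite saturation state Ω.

Ω = 3.13

α₂ = 1 / (1 + [H⁺]/K2 + [H⁺]²/(K1K2)) = 1 / (1 + 10^+1.11 + 10^-0.92)
   = 1 / (1 + 12.882 + 0.12023) = 1/14.003 = 0.07141
[CO3²⁻] = α₂ × DIC = 0.07141 × 2.08 = 0.1485 mmol/kg
Ksp = 10^(−6.32) = 4.786×10^-7
Ω = [Ca²⁺][CO3²⁻]/Ksp = (10.1×10^-3)(1.485×10^-4) / 4.786×10^-7 = 3.13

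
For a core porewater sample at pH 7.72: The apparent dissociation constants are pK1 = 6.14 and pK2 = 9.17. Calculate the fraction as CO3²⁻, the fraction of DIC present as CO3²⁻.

α₂ = 1 / (1 + [H⁺]/K2 + [H⁺]²/(K1K2)) = 1 / (1 + 10^+1.45 + 10^-0.13)
   = 1 / (1 + 28.184 + 0.74131) = 1/29.925 = 0.03342

α₂ = 0.0334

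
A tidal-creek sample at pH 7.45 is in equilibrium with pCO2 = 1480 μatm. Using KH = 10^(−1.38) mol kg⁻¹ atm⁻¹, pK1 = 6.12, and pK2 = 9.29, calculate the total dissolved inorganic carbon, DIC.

DIC = 1.40 mmol/kg

[CO2*] = KH · pCO2 = 10^(−1.38) × 1480×10^-6 = 6.170×10^-5 mol/kg
α₀ = 1/(1 + K1/[H⁺] + K1K2/[H⁺]²) = 1/(1 + 10^+1.33 + 10^-0.51) = 0.04407
DIC = [CO2*]/α₀ = 6.170×10^-5 / 0.04407 = 1.40 mmol/kg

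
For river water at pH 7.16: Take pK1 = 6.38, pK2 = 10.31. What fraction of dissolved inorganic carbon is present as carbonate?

α₂ = 1 / (1 + [H⁺]/K2 + [H⁺]²/(K1K2)) = 1 / (1 + 10^+3.15 + 10^+2.37)
   = 1 / (1 + 1412.5 + 234.42) = 1/1648.0 = 0.0006068

α₂ = 0.000607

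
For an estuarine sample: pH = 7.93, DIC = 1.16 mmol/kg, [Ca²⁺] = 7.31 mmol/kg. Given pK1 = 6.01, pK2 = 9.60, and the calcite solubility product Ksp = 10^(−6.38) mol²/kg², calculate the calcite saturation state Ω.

α₂ = 1 / (1 + [H⁺]/K2 + [H⁺]²/(K1K2)) = 1 / (1 + 10^+1.67 + 10^-0.25)
   = 1 / (1 + 46.774 + 0.56234) = 1/48.336 = 0.02069
[CO3²⁻] = α₂ × DIC = 0.02069 × 1.16 = 0.02400 mmol/kg
Ksp = 10^(−6.38) = 4.169×10^-7
Ω = [Ca²⁺][CO3²⁻]/Ksp = (7.31×10^-3)(2.400×10^-5) / 4.169×10^-7 = 0.421

Ω = 0.421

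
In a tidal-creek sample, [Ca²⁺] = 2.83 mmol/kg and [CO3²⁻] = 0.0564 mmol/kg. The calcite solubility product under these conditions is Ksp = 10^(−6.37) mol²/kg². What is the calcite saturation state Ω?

Ω = 0.374

Ksp = 10^(−6.37) = 4.266×10^-7
Ω = [Ca²⁺][CO3²⁻]/Ksp = (2.83×10^-3)(0.0564×10^-3) / 4.266×10^-7 = 0.374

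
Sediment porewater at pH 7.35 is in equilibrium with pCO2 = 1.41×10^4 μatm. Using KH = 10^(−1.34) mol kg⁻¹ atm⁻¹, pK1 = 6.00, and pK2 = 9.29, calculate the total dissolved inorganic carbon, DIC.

DIC = 15.2 mmol/kg

[CO2*] = KH · pCO2 = 10^(−1.34) × 1.41×10^4×10^-6 = 6.445×10^-4 mol/kg
α₀ = 1/(1 + K1/[H⁺] + K1K2/[H⁺]²) = 1/(1 + 10^+1.35 + 10^-0.59) = 0.04229
DIC = [CO2*]/α₀ = 6.445×10^-4 / 0.04229 = 15.2 mmol/kg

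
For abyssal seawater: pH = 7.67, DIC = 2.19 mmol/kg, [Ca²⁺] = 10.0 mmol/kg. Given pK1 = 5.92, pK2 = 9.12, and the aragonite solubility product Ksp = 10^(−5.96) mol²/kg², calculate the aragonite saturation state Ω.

Ω = 0.673

α₂ = 1 / (1 + [H⁺]/K2 + [H⁺]²/(K1K2)) = 1 / (1 + 10^+1.45 + 10^-0.30)
   = 1 / (1 + 28.184 + 0.50119) = 1/29.685 = 0.03369
[CO3²⁻] = α₂ × DIC = 0.03369 × 2.19 = 0.07377 mmol/kg
Ksp = 10^(−5.96) = 1.096×10^-6
Ω = [Ca²⁺][CO3²⁻]/Ksp = (10.0×10^-3)(7.377×10^-5) / 1.096×10^-6 = 0.673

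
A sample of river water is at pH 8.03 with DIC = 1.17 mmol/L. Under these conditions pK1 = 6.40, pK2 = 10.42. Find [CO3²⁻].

α₂ = 1 / (1 + [H⁺]/K2 + [H⁺]²/(K1K2)) = 1 / (1 + 10^+2.39 + 10^+0.76)
   = 1 / (1 + 245.47 + 5.7544) = 1/252.23 = 0.003965
[CO3²⁻] = α₂ × DIC = 0.003965 × 1.17 = 0.00464 mmol/L = 4.64 μmol/L

[CO3²⁻] = 4.64 μmol/L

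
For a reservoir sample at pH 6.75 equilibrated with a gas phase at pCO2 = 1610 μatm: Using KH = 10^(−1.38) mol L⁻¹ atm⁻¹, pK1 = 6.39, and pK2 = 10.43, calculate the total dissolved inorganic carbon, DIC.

[CO2*] = KH · pCO2 = 10^(−1.38) × 1610×10^-6 = 6.712×10^-5 mol/L
α₀ = 1/(1 + K1/[H⁺] + K1K2/[H⁺]²) = 1/(1 + 10^+0.36 + 10^-3.32) = 0.3038
DIC = [CO2*]/α₀ = 6.712×10^-5 / 0.3038 = 0.221 mmol/L

DIC = 0.221 mmol/L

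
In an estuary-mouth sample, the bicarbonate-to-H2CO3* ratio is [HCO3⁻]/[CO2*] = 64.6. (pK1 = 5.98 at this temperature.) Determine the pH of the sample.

From K1 = [H⁺][HCO3⁻]/[CO2*]:  pH = pK1 + log₁₀([HCO3⁻]/[CO2*])
log₁₀(64.6) = +1.810
pH = 5.98 + (+1.810) = 7.79

pH = 7.79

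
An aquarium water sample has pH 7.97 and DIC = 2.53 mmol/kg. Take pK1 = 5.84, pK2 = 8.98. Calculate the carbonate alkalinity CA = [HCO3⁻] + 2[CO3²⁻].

CA = 2.74 mmol/kg

CA = [HCO3⁻] + 2[CO3²⁻] = (α₁ + 2α₂)·DIC
At pH 7.97: [H⁺]/K1 = 10^-2.13 = 0.0074131, K2/[H⁺] = 10^-1.01 = 0.097724
α₁ = 1/(1 + 0.0074131 + 0.097724) = 1/1.1051 = 0.9049; α₂ = α₁·K2/[H⁺] = 0.08843
α₁ + 2α₂ = 1.0817
CA = 1.0817 × 2.53 = 2.74 mmol/kg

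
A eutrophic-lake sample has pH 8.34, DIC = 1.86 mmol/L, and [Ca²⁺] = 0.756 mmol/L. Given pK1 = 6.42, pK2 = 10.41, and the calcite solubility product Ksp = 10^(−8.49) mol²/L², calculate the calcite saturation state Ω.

α₂ = 1 / (1 + [H⁺]/K2 + [H⁺]²/(K1K2)) = 1 / (1 + 10^+2.07 + 10^+0.15)
   = 1 / (1 + 117.49 + 1.4125) = 1/119.90 = 0.008340
[CO3²⁻] = α₂ × DIC = 0.008340 × 1.86 = 0.01551 mmol/L = 15.51 μmol/L
Ksp = 10^(−8.49) = 3.236×10^-9
Ω = [Ca²⁺][CO3²⁻]/Ksp = (0.756×10^-3)(1.551×10^-5) / 3.236×10^-9 = 3.62

Ω = 3.62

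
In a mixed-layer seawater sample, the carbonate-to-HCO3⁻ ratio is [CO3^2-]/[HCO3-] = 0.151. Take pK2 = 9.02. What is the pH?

From K2 = [H⁺][CO3^2-]/[HCO3-]:  pH = pK2 + log₁₀([CO3^2-]/[HCO3-])
log₁₀(0.151) = -0.821
pH = 9.02 + (-0.821) = 8.20

pH = 8.20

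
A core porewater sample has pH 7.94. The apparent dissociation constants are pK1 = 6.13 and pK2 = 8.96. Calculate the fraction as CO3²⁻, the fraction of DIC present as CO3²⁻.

α₂ = 1 / (1 + [H⁺]/K2 + [H⁺]²/(K1K2)) = 1 / (1 + 10^+1.02 + 10^-0.79)
   = 1 / (1 + 10.471 + 0.16218) = 1/11.633 = 0.08596

α₂ = 0.0860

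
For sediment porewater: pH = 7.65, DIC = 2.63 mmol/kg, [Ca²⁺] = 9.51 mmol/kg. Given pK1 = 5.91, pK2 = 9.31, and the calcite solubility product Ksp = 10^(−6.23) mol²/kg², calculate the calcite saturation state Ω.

α₂ = 1 / (1 + [H⁺]/K2 + [H⁺]²/(K1K2)) = 1 / (1 + 10^+1.66 + 10^-0.08)
   = 1 / (1 + 45.709 + 0.83176) = 1/47.541 = 0.02103
[CO3²⁻] = α₂ × DIC = 0.02103 × 2.63 = 0.05532 mmol/kg
Ksp = 10^(−6.23) = 5.888×10^-7
Ω = [Ca²⁺][CO3²⁻]/Ksp = (9.51×10^-3)(5.532×10^-5) / 5.888×10^-7 = 0.893

Ω = 0.893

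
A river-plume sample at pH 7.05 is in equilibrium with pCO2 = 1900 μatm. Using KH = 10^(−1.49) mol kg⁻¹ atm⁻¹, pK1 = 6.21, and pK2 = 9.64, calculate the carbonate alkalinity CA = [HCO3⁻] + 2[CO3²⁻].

CA = 0.428 mmol/kg

[CO2*] = KH · pCO2 = 10^(−1.49) × 1900×10^-6 = 6.148×10^-5 mol/kg
α₀ = 1/(1 + K1/[H⁺] + K1K2/[H⁺]²) = 1/(1 + 10^+0.84 + 10^-1.75) = 0.1260
DIC = [CO2*]/α₀ = 6.148×10^-5 / 0.1260 = 0.4879 mmol/kg
CA = (α₁ + 2α₂)·DIC = (0.8718 + 2×0.002241) × 0.4879 = 0.428 mmol/kg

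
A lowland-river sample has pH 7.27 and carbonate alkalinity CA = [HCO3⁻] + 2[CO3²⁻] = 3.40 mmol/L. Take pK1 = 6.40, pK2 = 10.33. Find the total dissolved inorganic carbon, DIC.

DIC = 3.85 mmol/L

CA = [HCO3⁻] + 2[CO3²⁻] = (α₁ + 2α₂)·DIC
At pH 7.27: [H⁺]/K1 = 10^-0.87 = 0.13490, K2/[H⁺] = 10^-3.06 = 0.00087096
α₁ = 1/(1 + 0.13490 + 0.00087096) = 1/1.1358 = 0.8805; α₂ = α₁·K2/[H⁺] = 0.0007669
α₁ + 2α₂ = 0.8820
DIC = CA / (α₁ + 2α₂) = 3.40 / 0.8820 = 3.85 mmol/L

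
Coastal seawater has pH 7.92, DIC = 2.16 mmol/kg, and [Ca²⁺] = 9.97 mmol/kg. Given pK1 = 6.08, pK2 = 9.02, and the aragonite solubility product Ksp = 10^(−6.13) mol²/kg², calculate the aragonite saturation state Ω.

α₂ = 1 / (1 + [H⁺]/K2 + [H⁺]²/(K1K2)) = 1 / (1 + 10^+1.10 + 10^-0.74)
   = 1 / (1 + 12.589 + 0.18197) = 1/13.771 = 0.07262
[CO3²⁻] = α₂ × DIC = 0.07262 × 2.16 = 0.1568 mmol/kg
Ksp = 10^(−6.13) = 7.413×10^-7
Ω = [Ca²⁺][CO3²⁻]/Ksp = (9.97×10^-3)(1.568×10^-4) / 7.413×10^-7 = 2.11

Ω = 2.11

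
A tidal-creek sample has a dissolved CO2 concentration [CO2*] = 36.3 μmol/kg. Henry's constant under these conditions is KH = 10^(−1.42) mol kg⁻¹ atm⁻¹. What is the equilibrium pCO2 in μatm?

KH = 10^(−1.42) = 3.802×10^-2 mol kg⁻¹ atm⁻¹
pCO2 = [CO2*]/KH = 36.3×10^-6 / 3.802×10^-2 = 9.55×10^-4 atm = 955 μatm

pCO2 = 955 μatm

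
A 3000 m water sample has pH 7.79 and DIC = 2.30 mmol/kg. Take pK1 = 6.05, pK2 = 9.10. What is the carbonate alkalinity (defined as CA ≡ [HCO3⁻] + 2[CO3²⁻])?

CA = [HCO3⁻] + 2[CO3²⁻] = (α₁ + 2α₂)·DIC
At pH 7.79: [H⁺]/K1 = 10^-1.74 = 0.018197, K2/[H⁺] = 10^-1.31 = 0.048978
α₁ = 1/(1 + 0.018197 + 0.048978) = 1/1.0672 = 0.9371; α₂ = α₁·K2/[H⁺] = 0.04589
α₁ + 2α₂ = 1.0288
CA = 1.0288 × 2.30 = 2.37 mmol/kg

CA = 2.37 mmol/kg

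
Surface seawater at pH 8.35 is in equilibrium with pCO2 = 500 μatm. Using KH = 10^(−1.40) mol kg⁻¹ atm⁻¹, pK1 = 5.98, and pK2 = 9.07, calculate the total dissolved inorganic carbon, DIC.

[CO2*] = KH · pCO2 = 10^(−1.40) × 500×10^-6 = 1.991×10^-5 mol/kg
α₀ = 1/(1 + K1/[H⁺] + K1K2/[H⁺]²) = 1/(1 + 10^+2.37 + 10^+1.65) = 0.003570
DIC = [CO2*]/α₀ = 1.991×10^-5 / 0.003570 = 5.58 mmol/kg

DIC = 5.58 mmol/kg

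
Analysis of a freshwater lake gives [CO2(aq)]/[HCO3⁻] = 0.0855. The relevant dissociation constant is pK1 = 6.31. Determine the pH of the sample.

From K1 = [H⁺][HCO3⁻]/[CO2(aq)]:  pH = pK1 − log₁₀([CO2(aq)]/[HCO3⁻])
log₁₀(0.0855) = -1.068
pH = 6.31 − (-1.068) = 7.38

pH = 7.38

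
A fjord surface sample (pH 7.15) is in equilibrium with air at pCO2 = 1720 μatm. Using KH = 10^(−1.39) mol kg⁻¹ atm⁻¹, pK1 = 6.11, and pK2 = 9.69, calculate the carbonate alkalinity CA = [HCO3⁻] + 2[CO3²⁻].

[CO2*] = KH · pCO2 = 10^(−1.39) × 1720×10^-6 = 7.007×10^-5 mol/kg
α₀ = 1/(1 + K1/[H⁺] + K1K2/[H⁺]²) = 1/(1 + 10^+1.04 + 10^-1.50) = 0.08336
DIC = [CO2*]/α₀ = 7.007×10^-5 / 0.08336 = 0.8406 mmol/kg
CA = (α₁ + 2α₂)·DIC = (0.9140 + 2×0.002636) × 0.8406 = 0.773 mmol/kg

CA = 0.773 mmol/kg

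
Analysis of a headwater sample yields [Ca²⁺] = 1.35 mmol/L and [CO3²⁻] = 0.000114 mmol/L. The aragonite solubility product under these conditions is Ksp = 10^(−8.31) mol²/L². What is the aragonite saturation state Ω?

Ksp = 10^(−8.31) = 4.898×10^-9
Ω = [Ca²⁺][CO3²⁻]/Ksp = (1.35×10^-3)(0.000114×10^-3) / 4.898×10^-9 = 0.0314

Ω = 0.0314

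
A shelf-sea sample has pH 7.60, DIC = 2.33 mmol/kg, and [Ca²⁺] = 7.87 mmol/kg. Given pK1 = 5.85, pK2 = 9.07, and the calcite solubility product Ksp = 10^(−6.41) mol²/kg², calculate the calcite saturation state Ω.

Ω = 1.52

α₂ = 1 / (1 + [H⁺]/K2 + [H⁺]²/(K1K2)) = 1 / (1 + 10^+1.47 + 10^-0.28)
   = 1 / (1 + 29.512 + 0.52481) = 1/31.037 = 0.03222
[CO3²⁻] = α₂ × DIC = 0.03222 × 2.33 = 0.07507 mmol/kg
Ksp = 10^(−6.41) = 3.890×10^-7
Ω = [Ca²⁺][CO3²⁻]/Ksp = (7.87×10^-3)(7.507×10^-5) / 3.890×10^-7 = 1.52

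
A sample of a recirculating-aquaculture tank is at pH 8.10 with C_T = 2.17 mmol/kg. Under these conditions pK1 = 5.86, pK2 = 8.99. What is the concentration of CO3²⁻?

α₂ = 1 / (1 + [H⁺]/K2 + [H⁺]²/(K1K2)) = 1 / (1 + 10^+0.89 + 10^-1.35)
   = 1 / (1 + 7.7625 + 0.044668) = 1/8.8071 = 0.1135
[CO3²⁻] = α₂ × DIC = 0.1135 × 2.17 = 0.246 mmol/kg

[CO3²⁻] = 0.246 mmol/kg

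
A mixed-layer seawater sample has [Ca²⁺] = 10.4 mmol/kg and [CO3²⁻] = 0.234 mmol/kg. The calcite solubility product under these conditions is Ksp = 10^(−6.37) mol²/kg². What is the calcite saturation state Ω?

Ω = 5.70

Ksp = 10^(−6.37) = 4.266×10^-7
Ω = [Ca²⁺][CO3²⁻]/Ksp = (10.4×10^-3)(0.234×10^-3) / 4.266×10^-7 = 5.70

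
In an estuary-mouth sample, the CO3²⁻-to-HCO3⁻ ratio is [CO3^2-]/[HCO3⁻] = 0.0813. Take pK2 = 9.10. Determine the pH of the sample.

From K2 = [H⁺][CO3^2-]/[HCO3⁻]:  pH = pK2 + log₁₀([CO3^2-]/[HCO3⁻])
log₁₀(0.0813) = -1.090
pH = 9.10 + (-1.090) = 8.01

pH = 8.01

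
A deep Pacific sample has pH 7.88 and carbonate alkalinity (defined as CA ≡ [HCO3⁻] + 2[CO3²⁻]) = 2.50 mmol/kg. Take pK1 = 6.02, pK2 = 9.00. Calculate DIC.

CA = [HCO3⁻] + 2[CO3²⁻] = (α₁ + 2α₂)·DIC
At pH 7.88: [H⁺]/K1 = 10^-1.86 = 0.013804, K2/[H⁺] = 10^-1.12 = 0.075858
α₁ = 1/(1 + 0.013804 + 0.075858) = 1/1.0897 = 0.9177; α₂ = α₁·K2/[H⁺] = 0.06962
α₁ + 2α₂ = 1.0569
DIC = CA / (α₁ + 2α₂) = 2.50 / 1.0569 = 2.37 mmol/kg

DIC = 2.37 mmol/kg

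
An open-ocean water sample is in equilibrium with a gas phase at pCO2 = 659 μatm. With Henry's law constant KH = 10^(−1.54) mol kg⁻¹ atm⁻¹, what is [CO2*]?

[CO2*] = 19.0 μmol/kg

KH = 10^(−1.54) = 2.884×10^-2 mol kg⁻¹ atm⁻¹
[CO2*] = KH · pCO2 = 2.884×10^-2 × 659×10^-6 atm = 1.90×10^-5 mol/kg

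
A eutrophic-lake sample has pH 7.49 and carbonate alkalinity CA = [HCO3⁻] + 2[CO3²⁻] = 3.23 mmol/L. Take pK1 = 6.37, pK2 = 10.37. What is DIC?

DIC = 3.47 mmol/L

CA = [HCO3⁻] + 2[CO3²⁻] = (α₁ + 2α₂)·DIC
At pH 7.49: [H⁺]/K1 = 10^-1.12 = 0.075858, K2/[H⁺] = 10^-2.88 = 0.0013183
α₁ = 1/(1 + 0.075858 + 0.0013183) = 1/1.0772 = 0.9284; α₂ = α₁·K2/[H⁺] = 0.001224
α₁ + 2α₂ = 0.9308
DIC = CA / (α₁ + 2α₂) = 3.23 / 0.9308 = 3.47 mmol/L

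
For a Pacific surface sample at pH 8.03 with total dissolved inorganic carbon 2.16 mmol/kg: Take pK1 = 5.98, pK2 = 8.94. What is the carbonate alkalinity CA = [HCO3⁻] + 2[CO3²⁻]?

CA = [HCO3⁻] + 2[CO3²⁻] = (α₁ + 2α₂)·DIC
At pH 8.03: [H⁺]/K1 = 10^-2.05 = 0.0089125, K2/[H⁺] = 10^-0.91 = 0.12303
α₁ = 1/(1 + 0.0089125 + 0.12303) = 1/1.1319 = 0.8834; α₂ = α₁·K2/[H⁺] = 0.1087
α₁ + 2α₂ = 1.1008
CA = 1.1008 × 2.16 = 2.38 mmol/kg

CA = 2.38 mmol/kg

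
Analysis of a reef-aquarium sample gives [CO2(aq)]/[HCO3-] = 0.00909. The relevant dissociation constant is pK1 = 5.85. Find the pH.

pH = 7.89

From K1 = [H⁺][HCO3-]/[CO2(aq)]:  pH = pK1 − log₁₀([CO2(aq)]/[HCO3-])
log₁₀(0.00909) = -2.041
pH = 5.85 − (-2.041) = 7.89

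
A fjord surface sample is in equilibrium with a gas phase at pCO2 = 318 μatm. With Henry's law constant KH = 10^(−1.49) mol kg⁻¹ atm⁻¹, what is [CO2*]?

[CO2*] = 10.3 μmol/kg

KH = 10^(−1.49) = 3.236×10^-2 mol kg⁻¹ atm⁻¹
[CO2*] = KH · pCO2 = 3.236×10^-2 × 318×10^-6 atm = 1.03×10^-5 mol/kg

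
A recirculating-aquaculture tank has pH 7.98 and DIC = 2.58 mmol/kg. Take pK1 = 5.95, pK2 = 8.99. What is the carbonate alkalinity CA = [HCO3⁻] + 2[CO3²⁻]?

CA = [HCO3⁻] + 2[CO3²⁻] = (α₁ + 2α₂)·DIC
At pH 7.98: [H⁺]/K1 = 10^-2.03 = 0.0093325, K2/[H⁺] = 10^-1.01 = 0.097724
α₁ = 1/(1 + 0.0093325 + 0.097724) = 1/1.1071 = 0.9033; α₂ = α₁·K2/[H⁺] = 0.08827
α₁ + 2α₂ = 1.0798
CA = 1.0798 × 2.58 = 2.79 mmol/kg

CA = 2.79 mmol/kg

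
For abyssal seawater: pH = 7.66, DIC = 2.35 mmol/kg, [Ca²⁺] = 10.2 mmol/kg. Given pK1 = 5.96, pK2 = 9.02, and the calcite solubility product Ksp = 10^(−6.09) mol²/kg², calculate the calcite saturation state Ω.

α₂ = 1 / (1 + [H⁺]/K2 + [H⁺]²/(K1K2)) = 1 / (1 + 10^+1.36 + 10^-0.34)
   = 1 / (1 + 22.909 + 0.45709) = 1/24.366 = 0.04104
[CO3²⁻] = α₂ × DIC = 0.04104 × 2.35 = 0.09645 mmol/kg
Ksp = 10^(−6.09) = 8.128×10^-7
Ω = [Ca²⁺][CO3²⁻]/Ksp = (10.2×10^-3)(9.645×10^-5) / 8.128×10^-7 = 1.21

Ω = 1.21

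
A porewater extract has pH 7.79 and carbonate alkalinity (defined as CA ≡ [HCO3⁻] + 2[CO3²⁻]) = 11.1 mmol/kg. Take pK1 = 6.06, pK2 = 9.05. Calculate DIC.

CA = [HCO3⁻] + 2[CO3²⁻] = (α₁ + 2α₂)·DIC
At pH 7.79: [H⁺]/K1 = 10^-1.73 = 0.018621, K2/[H⁺] = 10^-1.26 = 0.054954
α₁ = 1/(1 + 0.018621 + 0.054954) = 1/1.0736 = 0.9315; α₂ = α₁·K2/[H⁺] = 0.05119
α₁ + 2α₂ = 1.0338
DIC = CA / (α₁ + 2α₂) = 11.1 / 1.0338 = 10.7 mmol/kg

DIC = 10.7 mmol/kg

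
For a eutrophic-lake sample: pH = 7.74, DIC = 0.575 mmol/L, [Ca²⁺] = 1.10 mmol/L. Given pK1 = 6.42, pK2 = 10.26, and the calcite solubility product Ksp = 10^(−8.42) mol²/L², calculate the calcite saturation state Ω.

Ω = 0.478

α₂ = 1 / (1 + [H⁺]/K2 + [H⁺]²/(K1K2)) = 1 / (1 + 10^+2.52 + 10^+1.20)
   = 1 / (1 + 331.13 + 15.849) = 1/347.98 = 0.002874
[CO3²⁻] = α₂ × DIC = 0.002874 × 0.575 = 0.001652 mmol/L = 1.652 μmol/L
Ksp = 10^(−8.42) = 3.802×10^-9
Ω = [Ca²⁺][CO3²⁻]/Ksp = (1.10×10^-3)(1.652×10^-6) / 3.802×10^-9 = 0.478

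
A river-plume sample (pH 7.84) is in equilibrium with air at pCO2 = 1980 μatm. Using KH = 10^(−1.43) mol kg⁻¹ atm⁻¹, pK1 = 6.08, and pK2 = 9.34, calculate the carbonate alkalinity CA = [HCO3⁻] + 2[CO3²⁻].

CA = 4.50 mmol/kg

[CO2*] = KH · pCO2 = 10^(−1.43) × 1980×10^-6 = 7.356×10^-5 mol/kg
α₀ = 1/(1 + K1/[H⁺] + K1K2/[H⁺]²) = 1/(1 + 10^+1.76 + 10^+0.26) = 0.01657
DIC = [CO2*]/α₀ = 7.356×10^-5 / 0.01657 = 4.441 mmol/kg
CA = (α₁ + 2α₂)·DIC = (0.9533 + 2×0.03015) × 4.441 = 4.50 mmol/kg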